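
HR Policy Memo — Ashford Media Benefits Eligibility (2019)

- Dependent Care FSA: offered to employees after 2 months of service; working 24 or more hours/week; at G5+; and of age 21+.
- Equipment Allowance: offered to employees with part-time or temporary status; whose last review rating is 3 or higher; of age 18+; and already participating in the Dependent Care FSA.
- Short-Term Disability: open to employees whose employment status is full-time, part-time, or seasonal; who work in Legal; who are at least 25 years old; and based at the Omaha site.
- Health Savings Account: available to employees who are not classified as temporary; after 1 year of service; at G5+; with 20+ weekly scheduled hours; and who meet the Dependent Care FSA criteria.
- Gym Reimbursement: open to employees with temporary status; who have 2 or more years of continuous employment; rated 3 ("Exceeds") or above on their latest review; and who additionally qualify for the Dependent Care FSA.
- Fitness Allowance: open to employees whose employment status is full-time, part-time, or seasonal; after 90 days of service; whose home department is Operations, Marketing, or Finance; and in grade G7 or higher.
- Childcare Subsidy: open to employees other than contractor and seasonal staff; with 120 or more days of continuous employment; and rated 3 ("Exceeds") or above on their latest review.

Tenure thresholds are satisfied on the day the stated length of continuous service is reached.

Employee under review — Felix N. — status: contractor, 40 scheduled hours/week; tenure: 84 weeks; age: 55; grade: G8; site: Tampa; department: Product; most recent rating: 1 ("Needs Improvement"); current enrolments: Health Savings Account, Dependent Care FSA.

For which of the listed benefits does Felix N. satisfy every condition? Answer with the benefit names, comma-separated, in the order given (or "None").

Dependent Care FSA, Health Savings Account

Dependent Care FSA — service 84 weeks ≥ 2 months (≈60 days) ✓; 40 hrs/wk ≥ 24 ✓; grade G8 ≥ G5 ✓; age 55 ≥ 21 ✓ → eligible.
Equipment Allowance — status contractor ✗ (requires part-time or temporary) → not eligible.
Short-Term Disability — status contractor ✗ (requires full-time, part-time, or seasonal) → not eligible.
Health Savings Account — status contractor ✓ (not excluded); service 84 weeks ≥ 1 year (≈365 days) ✓; grade G8 ≥ G5 ✓; 40 hrs/wk ≥ 20 ✓; eligible for Dependent Care FSA ✓ → eligible.
Gym Reimbursement — status contractor ✗ (requires temporary) → not eligible.
Fitness Allowance — status contractor ✗ (requires full-time, part-time, or seasonal) → not eligible.
Childcare Subsidy — status contractor ✗ (excluded) → not eligible.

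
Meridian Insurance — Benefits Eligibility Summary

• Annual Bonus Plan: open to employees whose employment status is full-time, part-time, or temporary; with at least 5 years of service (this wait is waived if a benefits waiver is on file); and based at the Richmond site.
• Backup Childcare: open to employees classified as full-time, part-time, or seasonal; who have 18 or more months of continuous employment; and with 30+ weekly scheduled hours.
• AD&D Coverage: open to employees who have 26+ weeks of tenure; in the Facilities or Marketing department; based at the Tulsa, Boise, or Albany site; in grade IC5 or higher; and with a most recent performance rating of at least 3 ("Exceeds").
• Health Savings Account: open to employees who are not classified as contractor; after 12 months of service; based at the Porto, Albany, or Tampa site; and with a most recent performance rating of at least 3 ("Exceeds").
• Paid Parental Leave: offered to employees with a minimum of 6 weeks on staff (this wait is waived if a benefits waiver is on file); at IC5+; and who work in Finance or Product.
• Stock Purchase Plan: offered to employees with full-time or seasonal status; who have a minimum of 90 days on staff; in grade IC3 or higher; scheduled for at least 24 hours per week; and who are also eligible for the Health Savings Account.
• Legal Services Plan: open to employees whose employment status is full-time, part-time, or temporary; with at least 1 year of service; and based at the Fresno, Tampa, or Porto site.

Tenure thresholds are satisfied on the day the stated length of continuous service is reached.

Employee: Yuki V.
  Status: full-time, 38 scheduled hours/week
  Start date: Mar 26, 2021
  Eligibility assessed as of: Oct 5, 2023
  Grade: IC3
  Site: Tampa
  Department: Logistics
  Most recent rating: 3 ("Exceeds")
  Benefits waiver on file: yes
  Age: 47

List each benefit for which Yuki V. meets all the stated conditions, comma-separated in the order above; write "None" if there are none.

Service from Mar 26, 2021 to Oct 5, 2023: 923 days.
Annual Bonus Plan — status full-time ✓; benefits waiver on file ✓; site Tampa ✗ (not Richmond) → not eligible.
Backup Childcare — status full-time ✓; service 923 days ≥ 18 months (≈540 days) ✓; 38 hrs/wk ≥ 30 ✓ → eligible.
AD&D Coverage — service 923 days ≥ 26 weeks (≈182 days) ✓; dept Logistics ✗ → not eligible.
Health Savings Account — status full-time ✓ (not excluded); service 923 days ≥ 12 months (≈360 days) ✓; site Tampa ✓; rating 3 ≥ 3 ✓ → eligible.
Paid Parental Leave — benefits waiver on file ✓; grade IC3 < IC5 ✗ → not eligible.
Stock Purchase Plan — status full-time ✓; service 923 days ≥ 90 days ✓; grade IC3 ≥ IC3 ✓; 38 hrs/wk ≥ 24 ✓; eligible for Health Savings Account ✓ → eligible.
Legal Services Plan — status full-time ✓; service 923 days ≥ 1 year (≈365 days) ✓; site Tampa ✓ → eligible.

Backup Childcare, Health Savings Account, Stock Purchase Plan, Legal Services Plan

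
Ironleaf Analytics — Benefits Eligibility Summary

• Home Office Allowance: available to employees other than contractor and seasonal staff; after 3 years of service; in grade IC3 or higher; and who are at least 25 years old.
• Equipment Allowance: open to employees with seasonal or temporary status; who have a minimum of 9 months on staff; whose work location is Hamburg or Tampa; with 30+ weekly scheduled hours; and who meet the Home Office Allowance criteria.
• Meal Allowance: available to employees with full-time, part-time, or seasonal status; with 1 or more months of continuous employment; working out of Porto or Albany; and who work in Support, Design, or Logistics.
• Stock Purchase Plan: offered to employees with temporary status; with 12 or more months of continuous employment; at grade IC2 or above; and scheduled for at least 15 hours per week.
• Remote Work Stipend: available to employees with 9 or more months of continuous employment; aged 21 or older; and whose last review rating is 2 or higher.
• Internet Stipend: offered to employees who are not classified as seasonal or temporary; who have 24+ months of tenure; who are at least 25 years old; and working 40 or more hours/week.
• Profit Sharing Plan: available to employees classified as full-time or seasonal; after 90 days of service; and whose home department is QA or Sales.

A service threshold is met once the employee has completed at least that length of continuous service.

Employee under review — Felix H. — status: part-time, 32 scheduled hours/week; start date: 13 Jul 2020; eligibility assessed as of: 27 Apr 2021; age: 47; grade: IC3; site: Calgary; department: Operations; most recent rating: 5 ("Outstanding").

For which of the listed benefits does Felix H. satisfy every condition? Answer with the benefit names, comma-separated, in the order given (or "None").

Service from 13 Jul 2020 to 27 Apr 2021: 288 days.
Home Office Allowance — status part-time ✓ (not excluded); service 288 days < 3 years (≈1095 days) ✗ → not eligible.
Equipment Allowance — status part-time ✗ (requires seasonal or temporary) → not eligible.
Meal Allowance — status part-time ✓; service 288 days ≥ 1 month (≈30 days) ✓; site Calgary ✗ (not Porto or Albany) → not eligible.
Stock Purchase Plan — status part-time ✗ (requires temporary) → not eligible.
Remote Work Stipend — service 288 days ≥ 9 months (≈270 days) ✓; age 47 ≥ 21 ✓; rating 5 ≥ 2 ✓ → eligible.
Internet Stipend — status part-time ✓ (not excluded); service 288 days < 24 months (≈720 days) ✗ → not eligible.
Profit Sharing Plan — status part-time ✗ (requires full-time or seasonal) → not eligible.

Remote Work Stipend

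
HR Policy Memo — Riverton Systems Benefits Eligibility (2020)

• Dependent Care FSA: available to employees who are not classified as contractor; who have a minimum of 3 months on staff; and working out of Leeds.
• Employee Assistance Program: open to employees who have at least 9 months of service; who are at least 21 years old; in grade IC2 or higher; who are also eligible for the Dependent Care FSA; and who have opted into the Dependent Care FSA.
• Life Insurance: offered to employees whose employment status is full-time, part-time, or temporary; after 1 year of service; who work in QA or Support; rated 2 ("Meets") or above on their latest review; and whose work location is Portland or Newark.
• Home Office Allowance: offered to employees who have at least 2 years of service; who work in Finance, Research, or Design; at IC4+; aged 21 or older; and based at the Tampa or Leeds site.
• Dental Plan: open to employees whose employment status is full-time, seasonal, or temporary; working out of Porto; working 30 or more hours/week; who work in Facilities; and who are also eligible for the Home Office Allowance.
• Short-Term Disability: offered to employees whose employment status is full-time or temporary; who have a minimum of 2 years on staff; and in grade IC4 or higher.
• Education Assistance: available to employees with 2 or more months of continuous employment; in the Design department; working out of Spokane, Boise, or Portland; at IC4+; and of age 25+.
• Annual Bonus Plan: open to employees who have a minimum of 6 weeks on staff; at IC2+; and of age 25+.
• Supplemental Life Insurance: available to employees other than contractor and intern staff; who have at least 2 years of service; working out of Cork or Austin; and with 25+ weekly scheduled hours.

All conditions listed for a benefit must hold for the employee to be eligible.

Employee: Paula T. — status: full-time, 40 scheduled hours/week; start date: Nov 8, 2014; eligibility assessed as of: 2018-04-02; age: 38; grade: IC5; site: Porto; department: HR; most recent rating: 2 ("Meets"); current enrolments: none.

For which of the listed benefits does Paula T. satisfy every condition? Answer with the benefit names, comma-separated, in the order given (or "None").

Service from Nov 8, 2014 to 2018-04-02: 1241 days.
Dependent Care FSA — status full-time ✓ (not excluded); service 1241 days ≥ 3 months (≈90 days) ✓; site Porto ✗ (not Leeds) → not eligible.
Employee Assistance Program — service 1241 days ≥ 9 months (≈270 days) ✓; age 38 ≥ 21 ✓; grade IC5 ≥ IC2 ✓; not eligible for Dependent Care FSA ✗ → not eligible.
Life Insurance — status full-time ✓; service 1241 days ≥ 1 year (≈365 days) ✓; dept HR ✗ → not eligible.
Home Office Allowance — service 1241 days ≥ 2 years (≈730 days) ✓; dept HR ✗ → not eligible.
Dental Plan — status full-time ✓; site Porto ✓; 40 hrs/wk ≥ 30 ✓; dept HR ✗ → not eligible.
Short-Term Disability — status full-time ✓; service 1241 days ≥ 2 years (≈730 days) ✓; grade IC5 ≥ IC4 ✓ → eligible.
Education Assistance — service 1241 days ≥ 2 months (≈60 days) ✓; dept HR ✗ → not eligible.
Annual Bonus Plan — service 1241 days ≥ 6 weeks (≈42 days) ✓; grade IC5 ≥ IC2 ✓; age 38 ≥ 25 ✓ → eligible.
Supplemental Life Insurance — status full-time ✓ (not excluded); service 1241 days ≥ 2 years (≈730 days) ✓; site Porto ✗ (not Cork or Austin) → not eligible.

Short-Term Disability, Annual Bonus Plan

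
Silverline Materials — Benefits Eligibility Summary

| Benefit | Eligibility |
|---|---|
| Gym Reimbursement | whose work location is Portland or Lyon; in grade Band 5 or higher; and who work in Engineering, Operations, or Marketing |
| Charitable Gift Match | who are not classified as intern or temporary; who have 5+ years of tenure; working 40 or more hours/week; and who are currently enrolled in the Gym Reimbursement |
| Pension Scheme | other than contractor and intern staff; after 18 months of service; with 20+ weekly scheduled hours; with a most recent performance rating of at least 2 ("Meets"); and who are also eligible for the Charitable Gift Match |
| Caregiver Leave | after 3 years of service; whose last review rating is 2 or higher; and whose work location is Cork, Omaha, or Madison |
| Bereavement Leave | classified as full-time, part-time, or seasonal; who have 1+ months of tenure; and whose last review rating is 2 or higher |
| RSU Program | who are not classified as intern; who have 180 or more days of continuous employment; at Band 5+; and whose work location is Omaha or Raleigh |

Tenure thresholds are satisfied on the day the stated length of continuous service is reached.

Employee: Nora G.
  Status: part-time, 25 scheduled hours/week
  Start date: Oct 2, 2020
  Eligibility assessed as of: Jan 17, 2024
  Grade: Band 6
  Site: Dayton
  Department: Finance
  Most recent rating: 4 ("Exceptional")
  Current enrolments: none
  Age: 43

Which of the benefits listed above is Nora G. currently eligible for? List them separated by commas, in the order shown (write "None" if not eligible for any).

Service from Oct 2, 2020 to Jan 17, 2024: 1202 days.
Gym Reimbursement — site Dayton ✗ (not Portland or Lyon) → not eligible.
Charitable Gift Match — status part-time ✓ (not excluded); service 1202 days < 5 years (≈1825 days) ✗ → not eligible.
Pension Scheme — status part-time ✓ (not excluded); service 1202 days ≥ 18 months (≈540 days) ✓; 25 hrs/wk ≥ 20 ✓; rating 4 ≥ 2 ✓; not eligible for Charitable Gift Match ✗ → not eligible.
Caregiver Leave — service 1202 days ≥ 3 years (≈1095 days) ✓; rating 4 ≥ 2 ✓; site Dayton ✗ (not Cork, Omaha, or Madison) → not eligible.
Bereavement Leave — status part-time ✓; service 1202 days ≥ 1 month (≈30 days) ✓; rating 4 ≥ 2 ✓ → eligible.
RSU Program — status part-time ✓ (not excluded); service 1202 days ≥ 180 days ✓; grade Band 6 ≥ Band 5 ✓; site Dayton ✗ (not Omaha or Raleigh) → not eligible.

Bereavement Leave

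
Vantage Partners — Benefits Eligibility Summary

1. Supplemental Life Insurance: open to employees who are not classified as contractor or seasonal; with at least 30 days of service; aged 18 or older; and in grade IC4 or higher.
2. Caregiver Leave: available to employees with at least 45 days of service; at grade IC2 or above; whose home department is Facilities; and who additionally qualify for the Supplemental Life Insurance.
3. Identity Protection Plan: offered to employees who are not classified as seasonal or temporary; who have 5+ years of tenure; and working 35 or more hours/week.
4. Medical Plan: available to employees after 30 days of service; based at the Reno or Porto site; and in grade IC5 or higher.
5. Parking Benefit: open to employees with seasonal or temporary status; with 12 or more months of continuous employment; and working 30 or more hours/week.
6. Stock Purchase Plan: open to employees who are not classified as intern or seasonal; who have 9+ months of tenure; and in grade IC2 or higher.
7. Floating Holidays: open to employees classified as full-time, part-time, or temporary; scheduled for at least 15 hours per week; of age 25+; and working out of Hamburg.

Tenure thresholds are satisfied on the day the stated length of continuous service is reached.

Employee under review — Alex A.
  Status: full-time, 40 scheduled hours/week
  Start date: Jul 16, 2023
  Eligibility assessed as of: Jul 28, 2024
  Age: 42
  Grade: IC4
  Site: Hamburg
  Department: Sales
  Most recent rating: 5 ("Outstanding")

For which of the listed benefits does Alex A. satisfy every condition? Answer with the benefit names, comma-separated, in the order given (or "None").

Supplemental Life Insurance, Stock Purchase Plan, Floating Holidays

Service from Jul 16, 2023 to Jul 28, 2024: 378 days.
Supplemental Life Insurance — status full-time ✓ (not excluded); service 378 days ≥ 30 days ✓; age 42 ≥ 18 ✓; grade IC4 ≥ IC4 ✓ → eligible.
Caregiver Leave — service 378 days ≥ 45 days ✓; grade IC4 ≥ IC2 ✓; dept Sales ✗ → not eligible.
Identity Protection Plan — status full-time ✓ (not excluded); service 378 days < 5 years (≈1825 days) ✗ → not eligible.
Medical Plan — service 378 days ≥ 30 days ✓; site Hamburg ✗ (not Reno or Porto) → not eligible.
Parking Benefit — status full-time ✗ (requires seasonal or temporary) → not eligible.
Stock Purchase Plan — status full-time ✓ (not excluded); service 378 days ≥ 9 months (≈270 days) ✓; grade IC4 ≥ IC2 ✓ → eligible.
Floating Holidays — status full-time ✓; 40 hrs/wk ≥ 15 ✓; age 42 ≥ 25 ✓; site Hamburg ✓ → eligible.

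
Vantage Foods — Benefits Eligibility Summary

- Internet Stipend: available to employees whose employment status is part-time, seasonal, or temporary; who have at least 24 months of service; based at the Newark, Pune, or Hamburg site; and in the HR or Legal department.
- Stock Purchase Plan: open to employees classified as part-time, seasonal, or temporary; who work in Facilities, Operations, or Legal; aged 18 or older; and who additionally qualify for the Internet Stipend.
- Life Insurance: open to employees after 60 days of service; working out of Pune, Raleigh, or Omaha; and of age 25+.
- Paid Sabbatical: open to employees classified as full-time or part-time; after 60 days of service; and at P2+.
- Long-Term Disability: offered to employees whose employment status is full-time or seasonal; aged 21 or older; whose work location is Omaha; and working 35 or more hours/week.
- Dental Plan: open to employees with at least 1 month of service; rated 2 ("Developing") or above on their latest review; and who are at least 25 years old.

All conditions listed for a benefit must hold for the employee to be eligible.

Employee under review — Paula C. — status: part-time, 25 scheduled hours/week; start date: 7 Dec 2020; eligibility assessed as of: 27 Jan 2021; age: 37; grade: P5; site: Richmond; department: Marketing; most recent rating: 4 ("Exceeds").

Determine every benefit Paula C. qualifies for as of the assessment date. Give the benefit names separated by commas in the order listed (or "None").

Dental Plan

Service from 7 Dec 2020 to 27 Jan 2021: 51 days.
Internet Stipend — status part-time ✓; service 51 days < 24 months (≈720 days) ✗ → not eligible.
Stock Purchase Plan — status part-time ✓; dept Marketing ✗ → not eligible.
Life Insurance — service 51 days < 60 days ✗ → not eligible.
Paid Sabbatical — status part-time ✓; service 51 days < 60 days ✗ → not eligible.
Long-Term Disability — status part-time ✗ (requires full-time or seasonal) → not eligible.
Dental Plan — service 51 days ≥ 1 month (≈30 days) ✓; rating 4 ≥ 2 ✓; age 37 ≥ 25 ✓ → eligible.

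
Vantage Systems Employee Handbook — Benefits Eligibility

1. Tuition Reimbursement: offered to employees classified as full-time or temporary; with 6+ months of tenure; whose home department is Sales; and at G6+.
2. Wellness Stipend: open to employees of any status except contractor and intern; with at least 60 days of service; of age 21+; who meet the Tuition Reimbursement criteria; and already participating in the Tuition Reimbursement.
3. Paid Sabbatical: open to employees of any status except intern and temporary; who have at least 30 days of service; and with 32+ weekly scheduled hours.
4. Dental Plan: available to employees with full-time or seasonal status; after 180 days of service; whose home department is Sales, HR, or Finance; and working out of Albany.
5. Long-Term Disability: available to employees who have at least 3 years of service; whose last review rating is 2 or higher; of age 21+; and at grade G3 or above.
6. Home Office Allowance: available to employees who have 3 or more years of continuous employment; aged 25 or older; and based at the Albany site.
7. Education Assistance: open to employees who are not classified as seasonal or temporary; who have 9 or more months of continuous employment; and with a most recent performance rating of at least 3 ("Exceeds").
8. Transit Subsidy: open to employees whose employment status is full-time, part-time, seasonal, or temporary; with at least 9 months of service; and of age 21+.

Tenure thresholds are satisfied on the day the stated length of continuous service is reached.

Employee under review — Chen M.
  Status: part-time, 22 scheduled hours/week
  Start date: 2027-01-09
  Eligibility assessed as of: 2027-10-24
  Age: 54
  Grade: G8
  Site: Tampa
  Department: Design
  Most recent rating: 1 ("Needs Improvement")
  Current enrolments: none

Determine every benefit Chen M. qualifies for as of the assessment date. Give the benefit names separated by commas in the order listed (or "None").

Transit Subsidy

Service from 2027-01-09 to 2027-10-24: 288 days.
Tuition Reimbursement — status part-time ✗ (requires full-time or temporary) → not eligible.
Wellness Stipend — status part-time ✓ (not excluded); service 288 days ≥ 60 days ✓; age 54 ≥ 21 ✓; not eligible for Tuition Reimbursement ✗ → not eligible.
Paid Sabbatical — status part-time ✓ (not excluded); service 288 days ≥ 30 days ✓; 22 hrs/wk < 32 ✗ → not eligible.
Dental Plan — status part-time ✗ (requires full-time or seasonal) → not eligible.
Long-Term Disability — service 288 days < 3 years (≈1095 days) ✗ → not eligible.
Home Office Allowance — service 288 days < 3 years (≈1095 days) ✗ → not eligible.
Education Assistance — status part-time ✓ (not excluded); service 288 days ≥ 9 months (≈270 days) ✓; rating 1 < 3 ✗ → not eligible.
Transit Subsidy — status part-time ✓; service 288 days ≥ 9 months (≈270 days) ✓; age 54 ≥ 21 ✓ → eligible.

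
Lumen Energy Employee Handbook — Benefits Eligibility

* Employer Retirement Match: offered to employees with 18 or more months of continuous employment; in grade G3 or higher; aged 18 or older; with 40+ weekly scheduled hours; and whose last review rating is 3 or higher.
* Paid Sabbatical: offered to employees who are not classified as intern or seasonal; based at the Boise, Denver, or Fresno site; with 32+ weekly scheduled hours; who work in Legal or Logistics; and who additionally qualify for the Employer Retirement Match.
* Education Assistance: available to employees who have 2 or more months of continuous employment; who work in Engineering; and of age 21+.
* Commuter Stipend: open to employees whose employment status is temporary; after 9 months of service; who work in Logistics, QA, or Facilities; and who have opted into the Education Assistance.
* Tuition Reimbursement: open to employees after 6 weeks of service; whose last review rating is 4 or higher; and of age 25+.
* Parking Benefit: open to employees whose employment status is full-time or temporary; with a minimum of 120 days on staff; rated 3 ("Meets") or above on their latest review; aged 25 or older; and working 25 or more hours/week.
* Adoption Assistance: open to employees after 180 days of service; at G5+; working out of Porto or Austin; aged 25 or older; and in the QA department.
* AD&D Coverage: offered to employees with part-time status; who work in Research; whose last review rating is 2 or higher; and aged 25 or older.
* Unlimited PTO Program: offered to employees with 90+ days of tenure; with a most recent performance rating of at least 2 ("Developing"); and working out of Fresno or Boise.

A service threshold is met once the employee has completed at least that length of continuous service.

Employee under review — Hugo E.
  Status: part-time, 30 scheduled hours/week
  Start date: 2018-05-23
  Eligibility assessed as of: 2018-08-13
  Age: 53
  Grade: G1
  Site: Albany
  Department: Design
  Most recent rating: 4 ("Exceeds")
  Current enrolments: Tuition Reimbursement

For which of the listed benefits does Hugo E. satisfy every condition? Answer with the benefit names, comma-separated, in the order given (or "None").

Tuition Reimbursement

Service from 2018-05-23 to 2018-08-13: 82 days.
Employer Retirement Match — service 82 days < 18 months (≈540 days) ✗ → not eligible.
Paid Sabbatical — status part-time ✓ (not excluded); site Albany ✗ (not Boise, Denver, or Fresno) → not eligible.
Education Assistance — service 82 days ≥ 2 months (≈60 days) ✓; dept Design ✗ → not eligible.
Commuter Stipend — status part-time ✗ (requires temporary) → not eligible.
Tuition Reimbursement — service 82 days ≥ 6 weeks (≈42 days) ✓; rating 4 ≥ 4 ✓; age 53 ≥ 25 ✓ → eligible.
Parking Benefit — status part-time ✗ (requires full-time or temporary) → not eligible.
Adoption Assistance — service 82 days < 180 days ✗ → not eligible.
AD&D Coverage — status part-time ✓; dept Design ✗ → not eligible.
Unlimited PTO Program — service 82 days < 90 days ✗ → not eligible.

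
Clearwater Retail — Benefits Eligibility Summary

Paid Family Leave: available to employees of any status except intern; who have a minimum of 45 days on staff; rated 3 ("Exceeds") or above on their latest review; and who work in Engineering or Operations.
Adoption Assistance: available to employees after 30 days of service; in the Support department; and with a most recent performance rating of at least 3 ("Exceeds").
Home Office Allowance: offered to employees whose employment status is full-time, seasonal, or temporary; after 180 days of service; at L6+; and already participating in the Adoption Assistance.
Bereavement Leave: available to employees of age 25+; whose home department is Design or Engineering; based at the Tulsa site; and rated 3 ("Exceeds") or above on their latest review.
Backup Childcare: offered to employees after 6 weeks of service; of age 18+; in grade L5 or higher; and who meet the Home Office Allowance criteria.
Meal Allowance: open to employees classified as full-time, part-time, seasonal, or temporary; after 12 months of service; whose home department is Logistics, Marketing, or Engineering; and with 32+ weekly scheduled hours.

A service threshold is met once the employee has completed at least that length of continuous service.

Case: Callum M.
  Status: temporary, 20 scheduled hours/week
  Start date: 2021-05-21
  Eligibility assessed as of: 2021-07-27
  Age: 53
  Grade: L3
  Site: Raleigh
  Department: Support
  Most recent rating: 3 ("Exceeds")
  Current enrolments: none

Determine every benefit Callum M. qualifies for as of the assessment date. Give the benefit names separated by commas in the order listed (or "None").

Service from 2021-05-21 to 2021-07-27: 67 days.
Paid Family Leave — status temporary ✓ (not excluded); service 67 days ≥ 45 days ✓; rating 3 ≥ 3 ✓; dept Support ✗ → not eligible.
Adoption Assistance — service 67 days ≥ 30 days ✓; dept Support ✓; rating 3 ≥ 3 ✓ → eligible.
Home Office Allowance — status temporary ✓; service 67 days < 180 days ✗ → not eligible.
Bereavement Leave — age 53 ≥ 25 ✓; dept Support ✗ → not eligible.
Backup Childcare — service 67 days ≥ 6 weeks (≈42 days) ✓; age 53 ≥ 18 ✓; grade L3 < L5 ✗ → not eligible.
Meal Allowance — status temporary ✓; service 67 days < 12 months (≈360 days) ✗ → not eligible.

Adoption Assistance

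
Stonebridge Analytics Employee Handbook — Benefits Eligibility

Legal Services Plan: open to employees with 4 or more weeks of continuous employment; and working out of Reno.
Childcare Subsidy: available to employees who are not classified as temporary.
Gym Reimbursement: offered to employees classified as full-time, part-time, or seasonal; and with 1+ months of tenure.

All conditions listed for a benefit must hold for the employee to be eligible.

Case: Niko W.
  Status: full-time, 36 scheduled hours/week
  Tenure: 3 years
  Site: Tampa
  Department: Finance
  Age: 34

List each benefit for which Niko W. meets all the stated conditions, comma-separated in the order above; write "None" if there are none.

Childcare Subsidy, Gym Reimbursement

Legal Services Plan — service 3 years ≥ 4 weeks (≈28 days) ✓; site Tampa ✗ (not Reno) → not eligible.
Childcare Subsidy — status full-time ✓ (not excluded) → eligible.
Gym Reimbursement — status full-time ✓; service 3 years ≥ 1 month (≈30 days) ✓ → eligible.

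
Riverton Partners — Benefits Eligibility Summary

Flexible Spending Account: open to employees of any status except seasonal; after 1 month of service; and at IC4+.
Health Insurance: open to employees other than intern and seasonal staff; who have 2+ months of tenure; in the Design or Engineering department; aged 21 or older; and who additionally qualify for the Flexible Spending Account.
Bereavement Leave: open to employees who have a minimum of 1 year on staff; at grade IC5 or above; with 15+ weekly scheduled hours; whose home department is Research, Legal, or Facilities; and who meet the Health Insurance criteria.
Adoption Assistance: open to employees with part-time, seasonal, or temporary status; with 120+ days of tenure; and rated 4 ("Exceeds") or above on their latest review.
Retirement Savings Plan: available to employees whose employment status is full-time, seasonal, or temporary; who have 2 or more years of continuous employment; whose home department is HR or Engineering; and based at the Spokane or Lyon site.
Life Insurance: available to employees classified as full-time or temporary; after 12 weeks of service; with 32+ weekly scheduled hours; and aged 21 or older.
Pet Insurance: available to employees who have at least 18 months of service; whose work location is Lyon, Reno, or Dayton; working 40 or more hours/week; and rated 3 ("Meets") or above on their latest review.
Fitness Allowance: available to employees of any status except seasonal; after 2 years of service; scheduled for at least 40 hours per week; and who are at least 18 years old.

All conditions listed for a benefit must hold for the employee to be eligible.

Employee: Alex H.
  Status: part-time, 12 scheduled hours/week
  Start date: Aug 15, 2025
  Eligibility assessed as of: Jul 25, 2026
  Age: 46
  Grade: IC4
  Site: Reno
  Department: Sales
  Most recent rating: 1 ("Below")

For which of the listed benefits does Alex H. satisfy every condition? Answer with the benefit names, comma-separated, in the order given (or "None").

Service from Aug 15, 2025 to Jul 25, 2026: 344 days.
Flexible Spending Account — status part-time ✓ (not excluded); service 344 days ≥ 1 month (≈30 days) ✓; grade IC4 ≥ IC4 ✓ → eligible.
Health Insurance — status part-time ✓ (not excluded); service 344 days ≥ 2 months (≈60 days) ✓; dept Sales ✗ → not eligible.
Bereavement Leave — service 344 days < 1 year (≈365 days) ✗ → not eligible.
Adoption Assistance — status part-time ✓; service 344 days ≥ 120 days ✓; rating 1 < 4 ✗ → not eligible.
Retirement Savings Plan — status part-time ✗ (requires full-time, seasonal, or temporary) → not eligible.
Life Insurance — status part-time ✗ (requires full-time or temporary) → not eligible.
Pet Insurance — service 344 days < 18 months (≈540 days) ✗ → not eligible.
Fitness Allowance — status part-time ✓ (not excluded); service 344 days < 2 years (≈730 days) ✗ → not eligible.

Flexible Spending Account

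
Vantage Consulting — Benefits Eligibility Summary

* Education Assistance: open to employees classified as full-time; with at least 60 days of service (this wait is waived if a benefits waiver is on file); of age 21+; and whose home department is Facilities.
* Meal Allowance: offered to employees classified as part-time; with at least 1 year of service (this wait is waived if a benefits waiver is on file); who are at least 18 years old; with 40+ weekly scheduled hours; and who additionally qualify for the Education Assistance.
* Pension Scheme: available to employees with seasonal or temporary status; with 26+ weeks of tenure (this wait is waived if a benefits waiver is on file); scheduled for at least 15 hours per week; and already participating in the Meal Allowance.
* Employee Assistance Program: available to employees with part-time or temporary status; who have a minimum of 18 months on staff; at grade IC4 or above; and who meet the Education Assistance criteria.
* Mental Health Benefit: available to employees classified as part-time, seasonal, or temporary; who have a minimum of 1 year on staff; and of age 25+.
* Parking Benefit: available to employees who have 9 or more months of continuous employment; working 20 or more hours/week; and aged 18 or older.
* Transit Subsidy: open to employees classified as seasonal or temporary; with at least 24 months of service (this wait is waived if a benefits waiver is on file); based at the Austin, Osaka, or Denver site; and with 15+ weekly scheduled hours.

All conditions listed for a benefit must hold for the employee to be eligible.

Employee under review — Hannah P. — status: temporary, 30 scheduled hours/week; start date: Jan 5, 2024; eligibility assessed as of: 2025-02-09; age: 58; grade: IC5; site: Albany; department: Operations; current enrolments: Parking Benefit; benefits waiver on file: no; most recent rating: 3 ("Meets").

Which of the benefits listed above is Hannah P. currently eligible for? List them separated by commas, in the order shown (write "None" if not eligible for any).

Mental Health Benefit, Parking Benefit

Service from Jan 5, 2024 to 2025-02-09: 401 days.
Education Assistance — status temporary ✗ (requires full-time) → not eligible.
Meal Allowance — status temporary ✗ (requires part-time) → not eligible.
Pension Scheme — status temporary ✓; no waiver, service 401 days ≥ 26 weeks (≈182 days) ✓; 30 hrs/wk ≥ 15 ✓; not enrolled in Meal Allowance ✗ → not eligible.
Employee Assistance Program — status temporary ✓; service 401 days < 18 months (≈540 days) ✗ → not eligible.
Mental Health Benefit — status temporary ✓; service 401 days ≥ 1 year (≈365 days) ✓; age 58 ≥ 25 ✓ → eligible.
Parking Benefit — service 401 days ≥ 9 months (≈270 days) ✓; 30 hrs/wk ≥ 20 ✓; age 58 ≥ 18 ✓ → eligible.
Transit Subsidy — status temporary ✓; no waiver, service 401 days < 24 months (≈720 days) ✗ → not eligible.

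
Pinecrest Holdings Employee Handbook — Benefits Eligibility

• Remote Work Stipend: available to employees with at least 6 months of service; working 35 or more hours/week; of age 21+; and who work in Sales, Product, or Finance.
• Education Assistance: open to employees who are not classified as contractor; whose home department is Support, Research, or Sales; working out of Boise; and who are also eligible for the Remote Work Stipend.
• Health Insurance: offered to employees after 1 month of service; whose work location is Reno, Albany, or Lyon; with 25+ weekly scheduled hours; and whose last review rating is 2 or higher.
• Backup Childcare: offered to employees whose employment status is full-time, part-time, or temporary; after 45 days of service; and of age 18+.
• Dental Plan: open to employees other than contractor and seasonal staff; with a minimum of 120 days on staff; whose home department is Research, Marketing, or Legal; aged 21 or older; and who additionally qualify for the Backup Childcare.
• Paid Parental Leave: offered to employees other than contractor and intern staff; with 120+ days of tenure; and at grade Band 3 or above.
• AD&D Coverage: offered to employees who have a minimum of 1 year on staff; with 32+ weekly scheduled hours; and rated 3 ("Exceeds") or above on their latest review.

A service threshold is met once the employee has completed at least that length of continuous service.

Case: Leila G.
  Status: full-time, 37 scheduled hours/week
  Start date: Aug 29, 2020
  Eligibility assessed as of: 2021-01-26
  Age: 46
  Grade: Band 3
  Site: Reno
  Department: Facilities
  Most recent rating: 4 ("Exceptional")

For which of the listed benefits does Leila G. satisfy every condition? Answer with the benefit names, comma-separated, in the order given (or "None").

Health Insurance, Backup Childcare, Paid Parental Leave

Service from Aug 29, 2020 to 2021-01-26: 150 days.
Remote Work Stipend — service 150 days < 6 months (≈180 days) ✗ → not eligible.
Education Assistance — status full-time ✓ (not excluded); dept Facilities ✗ → not eligible.
Health Insurance — service 150 days ≥ 1 month (≈30 days) ✓; site Reno ✓; 37 hrs/wk ≥ 25 ✓; rating 4 ≥ 2 ✓ → eligible.
Backup Childcare — status full-time ✓; service 150 days ≥ 45 days ✓; age 46 ≥ 18 ✓ → eligible.
Dental Plan — status full-time ✓ (not excluded); service 150 days ≥ 120 days ✓; dept Facilities ✗ → not eligible.
Paid Parental Leave — status full-time ✓ (not excluded); service 150 days ≥ 120 days ✓; grade Band 3 ≥ Band 3 ✓ → eligible.
AD&D Coverage — service 150 days < 1 year (≈365 days) ✗ → not eligible.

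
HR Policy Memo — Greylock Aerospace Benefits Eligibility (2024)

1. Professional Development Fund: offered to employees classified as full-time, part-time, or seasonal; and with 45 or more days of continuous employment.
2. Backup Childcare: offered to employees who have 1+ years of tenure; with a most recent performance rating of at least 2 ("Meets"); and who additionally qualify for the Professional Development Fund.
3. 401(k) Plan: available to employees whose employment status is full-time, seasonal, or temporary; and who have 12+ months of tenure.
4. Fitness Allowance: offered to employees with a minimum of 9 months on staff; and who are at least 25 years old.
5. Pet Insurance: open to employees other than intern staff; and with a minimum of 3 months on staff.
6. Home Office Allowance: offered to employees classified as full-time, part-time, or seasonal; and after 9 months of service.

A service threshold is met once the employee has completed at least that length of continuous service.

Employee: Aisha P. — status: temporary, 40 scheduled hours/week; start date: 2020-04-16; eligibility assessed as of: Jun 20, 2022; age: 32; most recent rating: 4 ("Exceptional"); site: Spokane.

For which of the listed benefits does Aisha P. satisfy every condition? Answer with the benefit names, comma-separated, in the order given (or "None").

Service from 2020-04-16 to Jun 20, 2022: 795 days.
Professional Development Fund — status temporary ✗ (requires full-time, part-time, or seasonal) → not eligible.
Backup Childcare — service 795 days ≥ 1 year (≈365 days) ✓; rating 4 ≥ 2 ✓; not eligible for Professional Development Fund ✗ → not eligible.
401(k) Plan — status temporary ✓; service 795 days ≥ 12 months (≈360 days) ✓ → eligible.
Fitness Allowance — service 795 days ≥ 9 months (≈270 days) ✓; age 32 ≥ 25 ✓ → eligible.
Pet Insurance — status temporary ✓ (not excluded); service 795 days ≥ 3 months (≈90 days) ✓ → eligible.
Home Office Allowance — status temporary ✗ (requires full-time, part-time, or seasonal) → not eligible.

401(k) Plan, Fitness Allowance, Pet Insurance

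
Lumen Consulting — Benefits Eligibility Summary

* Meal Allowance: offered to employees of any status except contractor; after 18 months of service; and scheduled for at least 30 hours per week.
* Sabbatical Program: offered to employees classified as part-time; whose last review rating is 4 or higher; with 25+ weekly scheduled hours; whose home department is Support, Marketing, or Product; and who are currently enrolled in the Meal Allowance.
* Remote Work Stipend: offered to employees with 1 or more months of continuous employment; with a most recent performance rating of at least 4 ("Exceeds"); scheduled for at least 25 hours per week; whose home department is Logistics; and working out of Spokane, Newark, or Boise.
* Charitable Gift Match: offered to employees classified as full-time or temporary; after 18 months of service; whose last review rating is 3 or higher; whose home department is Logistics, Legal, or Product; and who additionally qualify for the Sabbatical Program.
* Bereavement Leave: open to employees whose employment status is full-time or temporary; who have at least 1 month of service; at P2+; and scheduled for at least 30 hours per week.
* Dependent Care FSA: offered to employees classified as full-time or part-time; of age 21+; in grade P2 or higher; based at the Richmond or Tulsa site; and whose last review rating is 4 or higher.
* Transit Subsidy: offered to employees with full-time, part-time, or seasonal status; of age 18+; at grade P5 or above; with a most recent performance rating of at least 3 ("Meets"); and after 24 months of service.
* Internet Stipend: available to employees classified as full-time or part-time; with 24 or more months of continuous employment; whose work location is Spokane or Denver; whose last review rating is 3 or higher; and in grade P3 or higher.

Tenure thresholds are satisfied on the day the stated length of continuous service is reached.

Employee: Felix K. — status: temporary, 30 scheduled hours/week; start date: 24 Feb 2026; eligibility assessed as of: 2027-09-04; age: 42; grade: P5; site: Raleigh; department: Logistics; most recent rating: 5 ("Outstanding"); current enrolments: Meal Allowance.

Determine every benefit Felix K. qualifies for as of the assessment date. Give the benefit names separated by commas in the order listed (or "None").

Meal Allowance, Bereavement Leave

Service from 24 Feb 2026 to 2027-09-04: 557 days.
Meal Allowance — status temporary ✓ (not excluded); service 557 days ≥ 18 months (≈540 days) ✓; 30 hrs/wk ≥ 30 ✓ → eligible.
Sabbatical Program — status temporary ✗ (requires part-time) → not eligible.
Remote Work Stipend — service 557 days ≥ 1 month (≈30 days) ✓; rating 5 ≥ 4 ✓; 30 hrs/wk ≥ 25 ✓; dept Logistics ✓; site Raleigh ✗ (not Spokane, Newark, or Boise) → not eligible.
Charitable Gift Match — status temporary ✓; service 557 days ≥ 18 months (≈540 days) ✓; rating 5 ≥ 3 ✓; dept Logistics ✓; not eligible for Sabbatical Program ✗ → not eligible.
Bereavement Leave — status temporary ✓; service 557 days ≥ 1 month (≈30 days) ✓; grade P5 ≥ P2 ✓; 30 hrs/wk ≥ 30 ✓ → eligible.
Dependent Care FSA — status temporary ✗ (requires full-time or part-time) → not eligible.
Transit Subsidy — status temporary ✗ (requires full-time, part-time, or seasonal) → not eligible.
Internet Stipend — status temporary ✗ (requires full-time or part-time) → not eligible.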